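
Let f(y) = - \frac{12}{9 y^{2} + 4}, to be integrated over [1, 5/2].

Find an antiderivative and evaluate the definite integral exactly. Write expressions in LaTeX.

Antiderivative: F(y) = - 2 \operatorname{atan}{\left(\frac{3 y}{2} \right)}; value = - 2 \operatorname{atan}{\left(\frac{15}{4} \right)} + 2 \operatorname{atan}{\left(\frac{3}{2} \right)}

Since d/dy undoes antidifferentiation here, F'(y) = f(y) is required of F(y).
F(y) = - 2 \operatorname{atan}{\left(\frac{3 y}{2} \right)} is an antiderivative of f.
Check: d/dy[- 2 \operatorname{atan}{\left(\frac{3 y}{2} \right)}] = - \frac{12}{9 y^{2} + 4} = f(y).
F(5/2) = - 2 \operatorname{atan}{\left(\frac{15}{4} \right)}; F(1) = - 2 \operatorname{atan}{\left(\frac{3}{2} \right)}.
Integral = F(5/2) - F(1) = - 2 \operatorname{atan}{\left(\frac{15}{4} \right)} + 2 \operatorname{atan}{\left(\frac{3}{2} \right)}.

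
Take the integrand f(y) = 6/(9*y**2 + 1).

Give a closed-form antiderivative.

An antiderivative is F(y) = 2*atan(3*y).

Differentiate the proposed F(y) back; it has to land on f(y) exactly.
Check: d/dy[2*atan(3*y)] = 6/(9*y**2 + 1) = f(y).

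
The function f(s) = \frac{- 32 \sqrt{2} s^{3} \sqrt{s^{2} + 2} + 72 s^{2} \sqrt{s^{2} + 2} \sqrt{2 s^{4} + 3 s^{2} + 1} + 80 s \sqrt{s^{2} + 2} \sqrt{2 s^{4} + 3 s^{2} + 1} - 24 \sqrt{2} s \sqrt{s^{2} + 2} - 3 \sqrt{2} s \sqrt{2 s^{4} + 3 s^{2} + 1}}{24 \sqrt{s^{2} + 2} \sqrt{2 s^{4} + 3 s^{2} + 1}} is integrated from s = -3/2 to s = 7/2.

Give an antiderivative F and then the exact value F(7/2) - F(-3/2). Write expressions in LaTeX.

A first test for any F(s): its s-derivative must equal f(s) identically.
F(s) = s^{3} + \frac{5 s^{2}}{3} - \frac{\sqrt{\frac{s^{2}}{2} + 1}}{4} - \frac{2 \sqrt{s^{4} + \frac{3 s^{2}}{2} + \frac{1}{2}}}{3} is an antiderivative of f.
Check: d/ds[s^{3} + \frac{5 s^{2}}{3} - \frac{\sqrt{\frac{s^{2}}{2} + 1}}{4} - \frac{2 \sqrt{s^{4} + \frac{3 s^{2}}{2} + \frac{1}{2}}}{3}] = \frac{- 32 \sqrt{2} s^{3} \sqrt{s^{2} + 2} + 72 s^{2} \sqrt{s^{2} + 2} \sqrt{2 s^{4} + 3 s^{2} + 1} + 80 s \sqrt{s^{2} + 2} \sqrt{2 s^{4} + 3 s^{2} + 1} - 24 \sqrt{2} s \sqrt{s^{2} + 2} - 3 \sqrt{2} s \sqrt{2 s^{4} + 3 s^{2} + 1}}{24 \sqrt{s^{2} + 2} \sqrt{2 s^{4} + 3 s^{2} + 1}} = f(s).
F(7/2) = - \frac{\sqrt{2703}}{6} - \frac{\sqrt{114}}{16} + \frac{1519}{24}; F(-3/2) = - \frac{\sqrt{143}}{6} - \frac{\sqrt{34}}{16} + \frac{3}{8}.
Integral = F(7/2) - F(-3/2) = - \frac{\sqrt{2703}}{6} - \frac{\sqrt{114}}{16} + \frac{\sqrt{34}}{16} + \frac{\sqrt{143}}{6} + \frac{755}{12}.

Antiderivative: F(s) = s^{3} + \frac{5 s^{2}}{3} - \frac{\sqrt{\frac{s^{2}}{2} + 1}}{4} - \frac{2 \sqrt{s^{4} + \frac{3 s^{2}}{2} + \frac{1}{2}}}{3}; value = - \frac{\sqrt{2703}}{6} - \frac{\sqrt{114}}{16} + \frac{\sqrt{34}}{16} + \frac{\sqrt{143}}{6} + \frac{755}{12}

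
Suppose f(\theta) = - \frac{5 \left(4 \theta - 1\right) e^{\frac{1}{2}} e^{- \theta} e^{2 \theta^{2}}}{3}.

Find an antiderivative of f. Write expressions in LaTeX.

The substitution u = 2 \theta^{2} - \theta + \frac{1}{2} works: f is exactly (dF/du)*(du/d\theta) for that inner function.
Check: d/d\theta[- \frac{5 e^{2 \theta^{2} - \theta + \frac{1}{2}}}{3}] = - \frac{20 \theta e^{\frac{1}{2}} e^{- \theta} e^{2 \theta^{2}}}{3} + \frac{5 e^{\frac{1}{2}} e^{- \theta} e^{2 \theta^{2}}}{3}, which equals f(\theta).

An antiderivative is F(\theta) = - \frac{5 e^{2 \theta^{2} - \theta + \frac{1}{2}}}{3}.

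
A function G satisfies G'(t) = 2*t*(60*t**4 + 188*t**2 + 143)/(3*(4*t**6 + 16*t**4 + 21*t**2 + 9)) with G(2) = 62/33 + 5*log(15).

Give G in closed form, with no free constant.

G(t) = (30*t**2*log(t**2 + 1) + 12*t**2 + 30*t**2*log(3) + 45*log(t**2 + 1) + 14 + 45*log(3))/(6*t**2 + 9)

Any candidate G(t) must reproduce the stated G'(t) exactly.
A general antiderivative is 5*log(3*t**2 + 3) - 4/(3*(2*t**2 + 3)) + C.
The condition gives C = 62/33 + 5*log(15) - (-4/33 + 5*log(15)) = 2.
So G(t) = (30*t**2*log(t**2 + 1) + 12*t**2 + 30*t**2*log(3) + 45*log(t**2 + 1) + 14 + 45*log(3))/(6*t**2 + 9).
Check: d/dt[(30*t**2*log(t**2 + 1) + 12*t**2 + 30*t**2*log(3) + 45*log(t**2 + 1) + 14 + 45*log(3))/(6*t**2 + 9)] = (120*t**5 + 376*t**3 + 286*t)/(12*t**6 + 48*t**4 + 63*t**2 + 27), which equals G'(t).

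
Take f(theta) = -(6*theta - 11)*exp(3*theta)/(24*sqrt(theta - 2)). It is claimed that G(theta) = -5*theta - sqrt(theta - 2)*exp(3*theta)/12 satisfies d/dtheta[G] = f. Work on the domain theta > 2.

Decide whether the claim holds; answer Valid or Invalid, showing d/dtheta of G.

Invalid: d/dtheta[G] - f = -5, which is not 0.

d/dtheta[G] = (-6*theta*exp(3*theta) - 120*sqrt(theta - 2) + 11*exp(3*theta))/(24*sqrt(theta - 2))
d/dtheta[G] - f(theta) = -5 != 0.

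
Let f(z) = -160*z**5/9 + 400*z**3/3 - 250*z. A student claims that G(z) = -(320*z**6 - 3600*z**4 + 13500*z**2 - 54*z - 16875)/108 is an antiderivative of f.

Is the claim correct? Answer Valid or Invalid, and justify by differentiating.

Invalid: d/dz[G] - f = 1/2, which is not 0.

d/dz[G] = -160*z**5/9 + 400*z**3/3 - 250*z + 1/2
d/dz[G] - f(z) = 1/2 != 0.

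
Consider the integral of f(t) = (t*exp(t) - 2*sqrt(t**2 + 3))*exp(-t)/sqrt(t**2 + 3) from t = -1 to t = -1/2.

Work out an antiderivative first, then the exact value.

Check any antiderivative F(t) by computing F'(t) and comparing it with f(t).
F(t) = sqrt(t**2 + 3) + 2*exp(-t) is an antiderivative of f.
Check: d/dt[sqrt(t**2 + 3) + 2*exp(-t)] = (t*exp(t) - 2*sqrt(t**2 + 3))*exp(-t)/sqrt(t**2 + 3) = f(t).
F(-1/2) = sqrt(13)/2 + 2*exp(1/2); F(-1) = 2 + 2*exp(1).
Integral = F(-1/2) - F(-1) = -2*exp(1) - 2 + sqrt(13)/2 + 2*exp(1/2).

Antiderivative: F(t) = sqrt(t**2 + 3) + 2*exp(-t); value = -2*exp(1) - 2 + sqrt(13)/2 + 2*exp(1/2)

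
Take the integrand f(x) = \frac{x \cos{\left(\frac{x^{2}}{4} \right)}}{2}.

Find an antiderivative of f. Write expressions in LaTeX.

An antiderivative is F(x) = \sin{\left(\frac{x^{2}}{4} \right)}.

f matches the chain-rule pattern g'(h)*h' with inner function h(x) = \frac{x^{2}}{4}; substituting u = h(x) collapses the integral.
Check: d/dx[\sin{\left(\frac{x^{2}}{4} \right)}] = \frac{x \cos{\left(\frac{x^{2}}{4} \right)}}{2} = f(x).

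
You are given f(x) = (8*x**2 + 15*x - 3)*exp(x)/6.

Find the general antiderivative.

Recognize the product-rule pattern: f = u'v + uv' with u = 4*x**2/3 - x/6 - 1/3, v = exp(x), so integration by parts undoes it.
Check: d/dx[4*x**2*exp(x)/3 - x*exp(x)/6 - exp(x)/3] = 4*x**2*exp(x)/3 + 5*x*exp(x)/2 - exp(x)/2, which equals f(x).

F(x) = 4*x**2*exp(x)/3 - x*exp(x)/6 - exp(x)/3 + C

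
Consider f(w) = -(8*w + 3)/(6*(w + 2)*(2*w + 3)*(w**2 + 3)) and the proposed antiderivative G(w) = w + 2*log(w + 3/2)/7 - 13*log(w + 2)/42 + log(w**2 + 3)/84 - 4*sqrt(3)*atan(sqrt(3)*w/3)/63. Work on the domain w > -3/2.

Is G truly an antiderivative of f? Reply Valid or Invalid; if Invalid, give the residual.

Invalid: d/dw[G] - f = 1, which is not 0.

d/dw[G] = (12*w**4 + 42*w**3 + 72*w**2 + 118*w + 105)/(12*w**4 + 42*w**3 + 72*w**2 + 126*w + 108)
d/dw[G] - f(w) = 1 != 0.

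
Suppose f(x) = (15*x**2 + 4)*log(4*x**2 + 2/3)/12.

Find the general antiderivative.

F(x) = (90*x**3*log(4*x**2 + 2/3) - 60*x**3 + 72*x*log(4*x**2 + 2/3) - 114*x + 19*sqrt(6)*atan(sqrt(6)*x))/216 + C

An antiderivative F(x) passes only if d/dx[F] lands on f(x) exactly.
Check: d/dx[(90*x**3*log(4*x**2 + 2/3) - 60*x**3 + 72*x*log(4*x**2 + 2/3) - 114*x + 19*sqrt(6)*atan(sqrt(6)*x))/216] = 5*x**2*log(2*x**2 + 1/3)/4 + 5*x**2*log(2)/4 + log(2*x**2 + 1/3)/3 + log(2)/3, which equals f(x).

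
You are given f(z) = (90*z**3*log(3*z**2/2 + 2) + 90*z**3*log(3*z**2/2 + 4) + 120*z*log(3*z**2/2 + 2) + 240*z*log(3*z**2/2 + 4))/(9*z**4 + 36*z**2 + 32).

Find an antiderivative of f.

Recognize the product-rule pattern: f = u'v + uv' with u = 5*log(3*z**2/2 + 2), v = log(3*z**2/2 + 4), so integration by parts undoes it.
Check: d/dz[5*log(3*z**2/2 + 2)*log(3*z**2/2 + 4)] = (90*z**3*log(3*z**2/2 + 2) + 90*z**3*log(3*z**2/2 + 4) + 120*z*log(3*z**2/2 + 2) + 240*z*log(3*z**2/2 + 4))/(9*z**4 + 36*z**2 + 32) = f(z).

An antiderivative is F(z) = 5*log(3*z**2/2 + 2)*log(3*z**2/2 + 4).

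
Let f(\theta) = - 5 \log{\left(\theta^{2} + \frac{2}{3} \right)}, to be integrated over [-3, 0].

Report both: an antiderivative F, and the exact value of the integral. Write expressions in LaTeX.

An antiderivative F(\theta) passes only if d/d\theta[F] lands on f(\theta) exactly.
F(\theta) = - 5 \theta \log{\left(\theta^{2} + \frac{2}{3} \right)} + 10 \theta - \frac{10 \sqrt{6} \operatorname{atan}{\left(\frac{\sqrt{6} \theta}{2} \right)}}{3} is an antiderivative of f.
Check: d/d\theta[- 5 \theta \log{\left(\theta^{2} + \frac{2}{3} \right)} + 10 \theta - \frac{10 \sqrt{6} \operatorname{atan}{\left(\frac{\sqrt{6} \theta}{2} \right)}}{3}] = - 5 \log{\left(\theta^{2} + \frac{2}{3} \right)} = f(\theta).
F(0) = 0; F(-3) = -30 + \frac{10 \sqrt{6} \operatorname{atan}{\left(\frac{3 \sqrt{6}}{2} \right)}}{3} + 15 \log{\left(\frac{29}{3} \right)}.
Integral = F(0) - F(-3) = - 15 \log{\left(\frac{29}{3} \right)} - \frac{10 \sqrt{6} \operatorname{atan}{\left(\frac{3 \sqrt{6}}{2} \right)}}{3} + 30.

Antiderivative: F(\theta) = - 5 \theta \log{\left(\theta^{2} + \frac{2}{3} \right)} + 10 \theta - \frac{10 \sqrt{6} \operatorname{atan}{\left(\frac{\sqrt{6} \theta}{2} \right)}}{3}; value = - 15 \log{\left(\frac{29}{3} \right)} - \frac{10 \sqrt{6} \operatorname{atan}{\left(\frac{3 \sqrt{6}}{2} \right)}}{3} + 30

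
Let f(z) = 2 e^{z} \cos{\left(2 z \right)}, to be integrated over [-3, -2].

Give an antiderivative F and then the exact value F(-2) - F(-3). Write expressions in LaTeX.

For F(z) to be correct the identity F'(z) - f(z) = 0 must hold.
F(z) = \frac{4 e^{z} \sin{\left(2 z \right)}}{5} + \frac{2 e^{z} \cos{\left(2 z \right)}}{5} is an antiderivative of f.
Check: d/dz[\frac{4 e^{z} \sin{\left(2 z \right)}}{5} + \frac{2 e^{z} \cos{\left(2 z \right)}}{5}] = 2 e^{z} \cos{\left(2 z \right)} = f(z).
F(-2) = \frac{2 \cos{\left(4 \right)}}{5 e^{2}} - \frac{4 \sin{\left(4 \right)}}{5 e^{2}}; F(-3) = - \frac{4 \sin{\left(6 \right)}}{5 e^{3}} + \frac{2 \cos{\left(6 \right)}}{5 e^{3}}.
Integral = F(-2) - F(-3) = \frac{2 \cos{\left(4 \right)}}{5 e^{2}} - \frac{2 \cos{\left(6 \right)}}{5 e^{3}} + \frac{4 \sin{\left(6 \right)}}{5 e^{3}} - \frac{4 \sin{\left(4 \right)}}{5 e^{2}}.

Antiderivative: F(z) = \frac{4 e^{z} \sin{\left(2 z \right)}}{5} + \frac{2 e^{z} \cos{\left(2 z \right)}}{5}; value = \frac{2 \cos{\left(4 \right)}}{5 e^{2}} - \frac{2 \cos{\left(6 \right)}}{5 e^{3}} + \frac{4 \sin{\left(6 \right)}}{5 e^{3}} - \frac{4 \sin{\left(4 \right)}}{5 e^{2}}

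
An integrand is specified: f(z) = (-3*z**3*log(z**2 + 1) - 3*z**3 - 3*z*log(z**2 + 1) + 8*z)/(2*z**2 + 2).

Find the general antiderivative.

F(z) = -3*z**2*log(z**2 + 1)/4 + 2*log(z**2 + 1) + C

Recognize the product-rule pattern: f = u'v + uv' with u = 2 - 3*z**2/4, v = log(z**2 + 1), so integration by parts undoes it.
Check: d/dz[-3*z**2*log(z**2 + 1)/4 + 2*log(z**2 + 1)] = (-3*z**3*log(z**2 + 1) - 3*z**3 - 3*z*log(z**2 + 1) + 8*z)/(2*z**2 + 2) = f(z).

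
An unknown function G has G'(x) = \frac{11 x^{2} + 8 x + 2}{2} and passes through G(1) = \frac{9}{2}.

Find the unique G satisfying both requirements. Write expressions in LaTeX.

G(x) = \frac{11 x^{3}}{6} + 2 x^{2} + x - \frac{1}{3}

Any candidate G(x) must reproduce the stated G'(x) exactly.
A general antiderivative is \frac{11 x^{3}}{6} + 2 x^{2} + x + \frac{2}{3} + C.
The condition gives C = \frac{9}{2} - (\frac{11}{2}) = -1.
So G(x) = \frac{11 x^{3}}{6} + 2 x^{2} + x - \frac{1}{3}.
Check: d/dx[\frac{11 x^{3}}{6} + 2 x^{2} + x - \frac{1}{3}] = \frac{11 x^{2}}{2} + 4 x + 1, which equals G'(x).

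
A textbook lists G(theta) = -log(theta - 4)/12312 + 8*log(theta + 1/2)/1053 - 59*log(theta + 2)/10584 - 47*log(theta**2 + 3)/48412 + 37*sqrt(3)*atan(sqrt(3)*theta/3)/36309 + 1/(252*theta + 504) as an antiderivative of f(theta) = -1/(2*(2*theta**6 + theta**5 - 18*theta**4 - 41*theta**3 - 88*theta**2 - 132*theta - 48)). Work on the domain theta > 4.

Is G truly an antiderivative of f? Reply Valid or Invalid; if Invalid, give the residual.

Invalid: d/dtheta[G] - f = 74/(12103*theta**2 + 36309), which is not 0.

d/dtheta[G] = (296*theta**4 + 148*theta**3 - 3552*theta**2 - 6512*theta - 14471)/(48412*theta**6 + 24206*theta**5 - 435708*theta**4 - 992446*theta**3 - 2130128*theta**2 - 3195192*theta - 1161888)
d/dtheta[G] - f(theta) = 74/(12103*theta**2 + 36309) != 0.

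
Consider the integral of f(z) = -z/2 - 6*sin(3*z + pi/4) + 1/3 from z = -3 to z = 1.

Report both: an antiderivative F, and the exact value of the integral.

Antiderivative: F(z) = -z**2/4 + z/3 + 2*cos(3*z + pi/4); value = 2*cos(pi/4 + 3) - 2*sin(pi/4 + 9) + 10/3

The integrand splits into summands that can be handled one at a time.
F(z) = -z**2/4 + z/3 + 2*cos(3*z + pi/4) is an antiderivative of f.
Check: d/dz[-z**2/4 + z/3 + 2*cos(3*z + pi/4)] = -z/2 - 6*sin(3*z + pi/4) + 1/3 = f(z).
F(1) = 2*cos(pi/4 + 3) + 1/12; F(-3) = -13/4 + 2*sin(pi/4 + 9).
Integral = F(1) - F(-3) = 2*cos(pi/4 + 3) - 2*sin(pi/4 + 9) + 10/3.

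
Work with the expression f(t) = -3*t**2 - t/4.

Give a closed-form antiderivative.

The integrand splits into summands that can be handled one at a time.
Check: d/dt[t**2*(-8*t - 1)/8] = -3*t**2 - t/4 = f(t).

An antiderivative is F(t) = t**2*(-8*t - 1)/8.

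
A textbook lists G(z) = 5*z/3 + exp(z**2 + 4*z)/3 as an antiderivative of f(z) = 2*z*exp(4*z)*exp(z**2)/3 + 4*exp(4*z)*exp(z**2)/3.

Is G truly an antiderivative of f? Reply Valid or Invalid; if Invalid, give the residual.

d/dz[G] = 2*z*exp(4*z)*exp(z**2)/3 + 4*exp(4*z)*exp(z**2)/3 + 5/3
d/dz[G] - f(z) = 5/3 != 0.

Invalid: d/dz[G] - f = 5/3, which is not 0.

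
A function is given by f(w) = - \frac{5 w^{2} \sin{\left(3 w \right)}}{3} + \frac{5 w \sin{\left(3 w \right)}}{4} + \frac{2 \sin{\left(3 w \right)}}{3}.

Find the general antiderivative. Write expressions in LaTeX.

The integrand splits into summands that can be handled one at a time.
Check: d/dw[\frac{180 w^{2} \cos{\left(3 w \right)} - 120 w \sin{\left(3 w \right)} - 135 w \cos{\left(3 w \right)} + 45 \sin{\left(3 w \right)} - 112 \cos{\left(3 w \right)}}{324}] = - \frac{5 w^{2} \sin{\left(3 w \right)}}{3} + \frac{5 w \sin{\left(3 w \right)}}{4} + \frac{2 \sin{\left(3 w \right)}}{3} = f(w).

F(w) = \frac{180 w^{2} \cos{\left(3 w \right)} - 120 w \sin{\left(3 w \right)} - 135 w \cos{\left(3 w \right)} + 45 \sin{\left(3 w \right)} - 112 \cos{\left(3 w \right)}}{324} + C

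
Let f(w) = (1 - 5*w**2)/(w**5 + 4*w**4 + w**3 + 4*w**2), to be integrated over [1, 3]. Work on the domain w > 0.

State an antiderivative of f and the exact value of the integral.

Antiderivative: F(w) = -log(w)/16 - 79*log(w + 4)/272 + 3*log(w**2 + 1)/17 - 24*atan(w)/17 - 1/(4*w); value = -24*atan(3)/17 - 79*log(7)/272 - 3*log(2)/17 - log(3)/16 + 1/6 + 3*log(10)/17 + 79*log(5)/272 + 6*pi/17

The denominator factors as w**2*(w + 4)*(w**2 + 1); partial fractions split f into directly integrable pieces: 6*(w - 4)/(17*(w**2 + 1)) - 79/(272*(w + 4)) - 1/(16*w) + 1/(4*w**2).
F(w) = -log(w)/16 - 79*log(w + 4)/272 + 3*log(w**2 + 1)/17 - 24*atan(w)/17 - 1/(4*w) is an antiderivative of f.
Check: d/dw[-log(w)/16 - 79*log(w + 4)/272 + 3*log(w**2 + 1)/17 - 24*atan(w)/17 - 1/(4*w)] = (1 - 5*w**2)/(w**5 + 4*w**4 + w**3 + 4*w**2) = f(w).
F(3) = -24*atan(3)/17 - 79*log(7)/272 - 1/12 - log(3)/16 + 3*log(10)/17; F(1) = -6*pi/17 - 79*log(5)/272 - 1/4 + 3*log(2)/17.
Integral = F(3) - F(1) = -24*atan(3)/17 - 79*log(7)/272 - 3*log(2)/17 - log(3)/16 + 1/6 + 3*log(10)/17 + 79*log(5)/272 + 6*pi/17.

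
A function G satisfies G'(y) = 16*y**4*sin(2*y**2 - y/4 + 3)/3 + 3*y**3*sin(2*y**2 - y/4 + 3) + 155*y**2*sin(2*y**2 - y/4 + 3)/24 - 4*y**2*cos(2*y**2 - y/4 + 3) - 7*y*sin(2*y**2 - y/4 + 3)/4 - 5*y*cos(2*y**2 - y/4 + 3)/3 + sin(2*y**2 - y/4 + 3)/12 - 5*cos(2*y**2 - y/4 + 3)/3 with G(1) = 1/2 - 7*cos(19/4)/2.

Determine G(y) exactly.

Recognize the product-rule pattern: G'(y) = u'v + uv' with u = -4*y**3/3 - 5*y**2/6 - 5*y/3 + 1/3, v = cos(2*y**2 - y/4 + 3), so integration by parts undoes it.
A general antiderivative is (-4*y**3 - 5*y**2/2 - 5*y + 1)*cos(2*y**2 - y/4 + 3)/3 + C.
The condition gives C = 1/2 - 7*cos(19/4)/2 - (-7*cos(19/4)/2) = 1/2.
So G(y) = -4*y**3*cos(2*y**2 - y/4 + 3)/3 - 5*y**2*cos(2*y**2 - y/4 + 3)/6 - 5*y*cos(2*y**2 - y/4 + 3)/3 + cos(2*y**2 - y/4 + 3)/3 + 1/2.
Check: d/dy[-4*y**3*cos(2*y**2 - y/4 + 3)/3 - 5*y**2*cos(2*y**2 - y/4 + 3)/6 - 5*y*cos(2*y**2 - y/4 + 3)/3 + cos(2*y**2 - y/4 + 3)/3 + 1/2] = 16*y**4*sin(2*y**2 - y/4 + 3)/3 + 3*y**3*sin(2*y**2 - y/4 + 3) + 155*y**2*sin(2*y**2 - y/4 + 3)/24 - 4*y**2*cos(2*y**2 - y/4 + 3) - 7*y*sin(2*y**2 - y/4 + 3)/4 - 5*y*cos(2*y**2 - y/4 + 3)/3 + sin(2*y**2 - y/4 + 3)/12 - 5*cos(2*y**2 - y/4 + 3)/3 = G'(y).

G(y) = -4*y**3*cos(2*y**2 - y/4 + 3)/3 - 5*y**2*cos(2*y**2 - y/4 + 3)/6 - 5*y*cos(2*y**2 - y/4 + 3)/3 + cos(2*y**2 - y/4 + 3)/3 + 1/2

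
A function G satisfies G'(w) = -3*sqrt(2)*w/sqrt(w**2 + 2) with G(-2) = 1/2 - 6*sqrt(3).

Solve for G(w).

G(w) = -3*sqrt(2)*sqrt(w**2 + 2) + 1/2

G'(w) matches the chain-rule pattern g'(h)*h' with inner function h(w) = 2*w**2 + 4; substituting u = h(w) collapses the integral.
A general antiderivative is -3*sqrt(2*w**2 + 4) + C.
The condition gives C = 1/2 - 6*sqrt(3) - (-6*sqrt(3)) = 1/2.
So G(w) = -3*sqrt(2)*sqrt(w**2 + 2) + 1/2.
Check: d/dw[-3*sqrt(2)*sqrt(w**2 + 2) + 1/2] = -3*sqrt(2)*w/sqrt(w**2 + 2) = G'(w).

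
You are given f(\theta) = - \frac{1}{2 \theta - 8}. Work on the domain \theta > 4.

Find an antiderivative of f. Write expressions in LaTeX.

A candidate is checked by its d/d\theta: the result must match f(\theta).
Check: d/d\theta[- \frac{\log{\left(\frac{\theta}{2} - 2 \right)}}{2}] = - \frac{1}{2 \theta - 8} = f(\theta).

An antiderivative is F(\theta) = - \frac{\log{\left(\frac{\theta}{2} - 2 \right)}}{2}.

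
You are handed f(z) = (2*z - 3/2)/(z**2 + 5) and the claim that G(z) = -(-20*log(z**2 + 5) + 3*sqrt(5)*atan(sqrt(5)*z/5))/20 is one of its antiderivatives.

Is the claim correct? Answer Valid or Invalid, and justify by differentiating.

d/dz[G] = (8*z - 3)/(4*z**2 + 20)
d/dz[G] - f(z) = 3/(4*z**2 + 20) != 0.

Invalid: d/dz[G] - f = 3/(4*z**2 + 20), which is not 0.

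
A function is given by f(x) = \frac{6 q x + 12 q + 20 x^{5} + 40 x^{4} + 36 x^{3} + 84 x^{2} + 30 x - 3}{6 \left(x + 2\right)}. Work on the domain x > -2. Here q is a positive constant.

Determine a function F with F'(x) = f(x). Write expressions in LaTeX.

An antiderivative is F(x) = q x + \frac{2 x^{5}}{3} + 2 x^{3} + x^{2} + x - \frac{5 \log{\left(x + 2 \right)}}{2}.

Since d/dx undoes antidifferentiation here, F'(x) = f(x) is required of F(x).
Check: d/dx[q x + \frac{2 x^{5}}{3} + 2 x^{3} + x^{2} + x - \frac{5 \log{\left(x + 2 \right)}}{2}] = \frac{6 q x + 12 q + 20 x^{5} + 40 x^{4} + 36 x^{3} + 84 x^{2} + 30 x - 3}{6 x + 12}, which equals f(x).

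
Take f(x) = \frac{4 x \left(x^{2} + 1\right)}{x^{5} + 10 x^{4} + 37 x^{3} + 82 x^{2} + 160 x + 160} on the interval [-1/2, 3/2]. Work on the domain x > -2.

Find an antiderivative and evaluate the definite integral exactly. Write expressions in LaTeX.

Factor the denominator (\left(x + 2\right) \left(x + 4\right)^{2} \left(x^{2} + 5\right)) and decompose: f = \frac{16 \left(2 x - 15\right)}{441 \left(x^{2} + 5\right)} + \frac{458}{441 \left(x + 4\right)} + \frac{136}{21 \left(x + 4\right)^{2}} - \frac{10}{9 \left(x + 2\right)}; each piece integrates to a log, atan, or power term.
F(x) = \frac{2 \left(- 245 \left(x + 4\right) \log{\left(x + 2 \right)} + 229 \left(x + 4\right) \log{\left(x + 4 \right)} + 8 \left(x + 4\right) \log{\left(x^{2} + 5 \right)} - 24 \sqrt{5} \left(x + 4\right) \operatorname{atan}{\left(\frac{\sqrt{5} x}{5} \right)} - 1428\right)}{441 \left(x + 4\right)} is an antiderivative of f.
Check: d/dx[\frac{2 \left(- 245 \left(x + 4\right) \log{\left(x + 2 \right)} + 229 \left(x + 4\right) \log{\left(x + 4 \right)} + 8 \left(x + 4\right) \log{\left(x^{2} + 5 \right)} - 24 \sqrt{5} \left(x + 4\right) \operatorname{atan}{\left(\frac{\sqrt{5} x}{5} \right)} - 1428\right)}{441 \left(x + 4\right)}] = \frac{4 x^{3} + 4 x}{x^{5} + 10 x^{4} + 37 x^{3} + 82 x^{2} + 160 x + 160}, which equals f(x).
F(3/2) = - \frac{10 \log{\left(\frac{7}{2} \right)}}{9} - \frac{272}{231} - \frac{16 \sqrt{5} \operatorname{atan}{\left(\frac{3 \sqrt{5}}{10} \right)}}{147} + \frac{16 \log{\left(\frac{29}{4} \right)}}{441} + \frac{458 \log{\left(\frac{11}{2} \right)}}{441}; F(-1/2) = - \frac{272}{147} - \frac{10 \log{\left(\frac{3}{2} \right)}}{9} + \frac{16 \sqrt{5} \operatorname{atan}{\left(\frac{\sqrt{5}}{10} \right)}}{147} + \frac{16 \log{\left(\frac{21}{4} \right)}}{441} + \frac{458 \log{\left(\frac{7}{2} \right)}}{441}.
Integral = F(3/2) - F(-1/2) = - \frac{316 \log{\left(\frac{7}{2} \right)}}{147} - \frac{16 \sqrt{5} \operatorname{atan}{\left(\frac{3 \sqrt{5}}{10} \right)}}{147} - \frac{16 \log{\left(\frac{21}{4} \right)}}{441} - \frac{16 \sqrt{5} \operatorname{atan}{\left(\frac{\sqrt{5}}{10} \right)}}{147} + \frac{16 \log{\left(\frac{29}{4} \right)}}{441} + \frac{10 \log{\left(\frac{3}{2} \right)}}{9} + \frac{1088}{1617} + \frac{458 \log{\left(\frac{11}{2} \right)}}{441}.

Antiderivative: F(x) = \frac{2 \left(- 245 \left(x + 4\right) \log{\left(x + 2 \right)} + 229 \left(x + 4\right) \log{\left(x + 4 \right)} + 8 \left(x + 4\right) \log{\left(x^{2} + 5 \right)} - 24 \sqrt{5} \left(x + 4\right) \operatorname{atan}{\left(\frac{\sqrt{5} x}{5} \right)} - 1428\right)}{441 \left(x + 4\right)}; value = - \frac{316 \log{\left(\frac{7}{2} \right)}}{147} - \frac{16 \sqrt{5} \operatorname{atan}{\left(\frac{3 \sqrt{5}}{10} \right)}}{147} - \frac{16 \log{\left(\frac{21}{4} \right)}}{441} - \frac{16 \sqrt{5} \operatorname{atan}{\left(\frac{\sqrt{5}}{10} \right)}}{147} + \frac{16 \log{\left(\frac{29}{4} \right)}}{441} + \frac{10 \log{\left(\frac{3}{2} \right)}}{9} + \frac{1088}{1617} + \frac{458 \log{\left(\frac{11}{2} \right)}}{441}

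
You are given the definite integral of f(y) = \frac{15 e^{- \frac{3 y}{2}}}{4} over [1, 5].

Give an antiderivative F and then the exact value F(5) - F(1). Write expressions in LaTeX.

Antiderivative: F(y) = - \frac{5 e^{- \frac{3 y}{2}}}{2}; value = - \frac{5}{2 e^{\frac{15}{2}}} + \frac{5}{2 e^{\frac{3}{2}}}

An antiderivative F(y) passes only if d/dy[F] lands on f(y) exactly.
F(y) = - \frac{5 e^{- \frac{3 y}{2}}}{2} is an antiderivative of f.
Check: d/dy[- \frac{5 e^{- \frac{3 y}{2}}}{2}] = \frac{15 e^{- \frac{3 y}{2}}}{4} = f(y).
F(5) = - \frac{5}{2 e^{\frac{15}{2}}}; F(1) = - \frac{5}{2 e^{\frac{3}{2}}}.
Integral = F(5) - F(1) = - \frac{5}{2 e^{\frac{15}{2}}} + \frac{5}{2 e^{\frac{3}{2}}}.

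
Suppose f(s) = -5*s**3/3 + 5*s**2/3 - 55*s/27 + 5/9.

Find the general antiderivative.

f matches the chain-rule pattern g'(h)*h' with inner function h(s) = s**2/2 - s/3 + 1/2; substituting u = h(s) collapses the integral.
Check: d/ds[-5*(3*s**2 - 2*s + 3)**2/108] = -5*s**3/3 + 5*s**2/3 - 55*s/27 + 5/9 = f(s).

F(s) = -5*(3*s**2 - 2*s + 3)**2/108 + C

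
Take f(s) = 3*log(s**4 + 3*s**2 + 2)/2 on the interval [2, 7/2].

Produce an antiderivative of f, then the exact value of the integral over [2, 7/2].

Antiderivative: F(s) = 3*s*log(s**4 + 3*s**2 + 2)/2 - 6*s + 3*atan(s) + 3*sqrt(2)*atan(sqrt(2)*s/2); value = -3*log(30) - 9 - 3*sqrt(2)*atan(sqrt(2)) - 3*atan(2) + 3*atan(7/2) + 3*sqrt(2)*atan(7*sqrt(2)/4) + 21*log(3021/16)/4

Whatever form F(s) takes, F'(s) = f(s) is non-negotiable.
F(s) = 3*s*log(s**4 + 3*s**2 + 2)/2 - 6*s + 3*atan(s) + 3*sqrt(2)*atan(sqrt(2)*s/2) is an antiderivative of f.
Check: d/ds[3*s*log(s**4 + 3*s**2 + 2)/2 - 6*s + 3*atan(s) + 3*sqrt(2)*atan(sqrt(2)*s/2)] = 3*log(s**4 + 3*s**2 + 2)/2 = f(s).
F(7/2) = -21 + 3*atan(7/2) + 3*sqrt(2)*atan(7*sqrt(2)/4) + 21*log(3021/16)/4; F(2) = -12 + 3*atan(2) + 3*sqrt(2)*atan(sqrt(2)) + 3*log(30).
Integral = F(7/2) - F(2) = -3*log(30) - 9 - 3*sqrt(2)*atan(sqrt(2)) - 3*atan(2) + 3*atan(7/2) + 3*sqrt(2)*atan(7*sqrt(2)/4) + 21*log(3021/16)/4.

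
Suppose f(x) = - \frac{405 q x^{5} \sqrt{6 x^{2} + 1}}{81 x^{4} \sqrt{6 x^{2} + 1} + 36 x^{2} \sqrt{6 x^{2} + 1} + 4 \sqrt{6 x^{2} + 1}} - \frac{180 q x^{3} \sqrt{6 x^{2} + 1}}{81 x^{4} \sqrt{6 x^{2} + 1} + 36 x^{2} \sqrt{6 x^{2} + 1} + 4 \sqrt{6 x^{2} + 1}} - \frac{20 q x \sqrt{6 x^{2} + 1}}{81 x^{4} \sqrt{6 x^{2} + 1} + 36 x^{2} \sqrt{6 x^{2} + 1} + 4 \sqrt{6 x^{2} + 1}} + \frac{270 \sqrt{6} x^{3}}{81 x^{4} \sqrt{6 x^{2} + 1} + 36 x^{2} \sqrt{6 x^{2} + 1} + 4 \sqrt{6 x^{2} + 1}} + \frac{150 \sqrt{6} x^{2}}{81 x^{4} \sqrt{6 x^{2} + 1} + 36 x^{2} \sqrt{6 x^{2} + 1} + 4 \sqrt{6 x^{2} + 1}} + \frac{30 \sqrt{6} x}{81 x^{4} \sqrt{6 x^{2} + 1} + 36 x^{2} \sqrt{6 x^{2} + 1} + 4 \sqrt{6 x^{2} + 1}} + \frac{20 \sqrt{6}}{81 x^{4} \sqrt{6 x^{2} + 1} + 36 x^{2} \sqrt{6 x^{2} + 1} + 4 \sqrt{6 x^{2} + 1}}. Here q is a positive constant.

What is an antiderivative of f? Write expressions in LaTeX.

An antiderivative is F(x) = - \frac{5 \left(9 q x^{4} + 2 q x^{2} - 4 \sqrt{6} x \sqrt{6 x^{2} + 1} + 2 \sqrt{6} \sqrt{6 x^{2} + 1}\right)}{2 \left(9 x^{2} + 2\right)}.

The integrand splits into summands that can be handled one at a time.
Check: d/dx[- \frac{5 \left(9 q x^{4} + 2 q x^{2} - 4 \sqrt{6} x \sqrt{6 x^{2} + 1} + 2 \sqrt{6} \sqrt{6 x^{2} + 1}\right)}{2 \left(9 x^{2} + 2\right)}] = \frac{- 405 q x^{5} \sqrt{6 x^{2} + 1} - 180 q x^{3} \sqrt{6 x^{2} + 1} - 20 q x \sqrt{6 x^{2} + 1} + 270 \sqrt{6} x^{3} + 150 \sqrt{6} x^{2} + 30 \sqrt{6} x + 20 \sqrt{6}}{81 x^{4} \sqrt{6 x^{2} + 1} + 36 x^{2} \sqrt{6 x^{2} + 1} + 4 \sqrt{6 x^{2} + 1}}, which equals f(x).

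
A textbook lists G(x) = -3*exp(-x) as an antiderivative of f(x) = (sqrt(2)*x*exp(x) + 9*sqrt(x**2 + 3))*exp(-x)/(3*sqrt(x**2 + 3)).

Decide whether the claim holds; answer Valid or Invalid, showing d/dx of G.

d/dx[G] = 3*exp(-x)
d/dx[G] - f(x) = -sqrt(2)*x/(3*sqrt(x**2 + 3)) != 0.

Invalid: d/dx[G] - f = -sqrt(2)*x/(3*sqrt(x**2 + 3)), which is not 0.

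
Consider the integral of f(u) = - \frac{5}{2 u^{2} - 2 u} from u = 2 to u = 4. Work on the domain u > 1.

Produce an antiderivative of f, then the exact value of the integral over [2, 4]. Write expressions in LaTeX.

Antiderivative: F(u) = - \frac{5 \left(- \log{\left(u \right)} + \log{\left(u - 1 \right)}\right)}{2}; value = - \frac{5 \log{\left(3 \right)}}{2} - \frac{5 \log{\left(2 \right)}}{2} + \frac{5 \log{\left(4 \right)}}{2}

Factor the denominator (2 u \left(u - 1\right)) and decompose: f = - \frac{5}{2 \left(u - 1\right)} + \frac{5}{2 u}; each piece integrates to a log, atan, or power term.
F(u) = - \frac{5 \left(- \log{\left(u \right)} + \log{\left(u - 1 \right)}\right)}{2} is an antiderivative of f.
Check: d/du[- \frac{5 \left(- \log{\left(u \right)} + \log{\left(u - 1 \right)}\right)}{2}] = - \frac{5}{2 u^{2} - 2 u} = f(u).
F(4) = - \frac{5 \log{\left(3 \right)}}{2} + \frac{5 \log{\left(4 \right)}}{2}; F(2) = \frac{5 \log{\left(2 \right)}}{2}.
Integral = F(4) - F(2) = - \frac{5 \log{\left(3 \right)}}{2} - \frac{5 \log{\left(2 \right)}}{2} + \frac{5 \log{\left(4 \right)}}{2}.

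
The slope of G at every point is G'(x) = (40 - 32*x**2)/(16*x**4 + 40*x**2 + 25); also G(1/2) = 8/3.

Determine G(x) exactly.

Recognize the product-rule pattern: G'(x) = u'v + uv' with u = 4*x, v = 1/(2*x**2 + 5/2), so integration by parts undoes it.
A general antiderivative is 4*x/(2*x**2 + 5/2) + C.
The condition gives C = 8/3 - (2/3) = 2.
So G(x) = 2*(4*x**2 + 4*x + 5)/(4*x**2 + 5).
Check: d/dx[2*(4*x**2 + 4*x + 5)/(4*x**2 + 5)] = (40 - 32*x**2)/(16*x**4 + 40*x**2 + 25) = G'(x).

G(x) = 2*(4*x**2 + 4*x + 5)/(4*x**2 + 5)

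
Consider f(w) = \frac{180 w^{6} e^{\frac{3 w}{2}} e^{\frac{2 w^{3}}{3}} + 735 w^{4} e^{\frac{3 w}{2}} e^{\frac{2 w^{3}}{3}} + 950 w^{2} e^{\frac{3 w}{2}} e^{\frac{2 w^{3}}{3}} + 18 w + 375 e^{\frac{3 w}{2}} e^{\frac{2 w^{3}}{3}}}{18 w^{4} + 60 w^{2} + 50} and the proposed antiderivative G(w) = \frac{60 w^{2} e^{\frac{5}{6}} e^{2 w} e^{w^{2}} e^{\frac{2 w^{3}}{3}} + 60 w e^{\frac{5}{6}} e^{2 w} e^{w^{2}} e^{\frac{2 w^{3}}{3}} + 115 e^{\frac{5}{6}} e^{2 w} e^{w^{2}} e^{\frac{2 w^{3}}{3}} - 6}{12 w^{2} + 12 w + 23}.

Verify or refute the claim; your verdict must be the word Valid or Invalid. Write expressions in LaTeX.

Invalid: d/dw[G] - f = \frac{- 25920 w^{10} e^{\frac{3 w}{2}} e^{\frac{2 w^{3}}{3}} + 25920 w^{10} e^{\frac{5}{6}} e^{2 w} e^{w^{2}} e^{\frac{2 w^{3}}{3}} - 51840 w^{9} e^{\frac{3 w}{2}} e^{\frac{2 w^{3}}{3}} + 77760 w^{9} e^{\frac{5}{6}} e^{2 w} e^{w^{2}} e^{\frac{2 w^{3}}{3}} - 231120 w^{8} e^{\frac{3 w}{2}} e^{\frac{2 w^{3}}{3}} + 289440 w^{8} e^{\frac{5}{6}} e^{2 w} e^{w^{2}} e^{\frac{2 w^{3}}{3}} - 311040 w^{7} e^{\frac{3 w}{2}} e^{\frac{2 w^{3}}{3}} + 535680 w^{7} e^{\frac{5}{6}} e^{2 w} e^{w^{2}} e^{\frac{2 w^{3}}{3}} - 743580 w^{6} e^{\frac{3 w}{2}} e^{\frac{2 w^{3}}{3}} + 1068660 w^{6} e^{\frac{5}{6}} e^{2 w} e^{w^{2}} e^{\frac{2 w^{3}}{3}} - 679320 w^{5} e^{\frac{3 w}{2}} e^{\frac{2 w^{3}}{3}} + 1332180 w^{5} e^{\frac{5}{6}} e^{2 w} e^{w^{2}} e^{\frac{2 w^{3}}{3}} - 1104015 w^{4} e^{\frac{3 w}{2}} e^{\frac{2 w^{3}}{3}} + 1725420 w^{4} e^{\frac{5}{6}} e^{2 w} e^{w^{2}} e^{\frac{2 w^{3}}{3}} - 3888 w^{4} - 632400 w^{3} e^{\frac{3 w}{2}} e^{\frac{2 w^{3}}{3}} + 1416600 w^{3} e^{\frac{5}{6}} e^{2 w} e^{w^{2}} e^{\frac{2 w^{3}}{3}} - 3888 w^{3} - 763550 w^{2} e^{\frac{3 w}{2}} e^{\frac{2 w^{3}}{3}} + 1205900 w^{2} e^{\frac{5}{6}} e^{2 w} e^{w^{2}} e^{\frac{2 w^{3}}{3}} - 5616 w^{2} - 207000 w e^{\frac{3 w}{2}} e^{\frac{2 w^{3}}{3}} + 540500 w e^{\frac{5}{6}} e^{2 w} e^{w^{2}} e^{\frac{2 w^{3}}{3}} - 2322 w - 198375 e^{\frac{3 w}{2}} e^{\frac{2 w^{3}}{3}} + 264500 e^{\frac{5}{6}} e^{2 w} e^{w^{2}} e^{\frac{2 w^{3}}{3}} + 3600}{2592 w^{8} + 5184 w^{7} + 21168 w^{6} + 27216 w^{5} + 58482 w^{4} + 47520 w^{3} + 66540 w^{2} + 27600 w + 26450}, which is not 0.

d/dw[G] = \frac{1440 w^{6} e^{\frac{5}{6}} e^{2 w} e^{w^{2}} e^{\frac{2 w^{3}}{3}} + 4320 w^{5} e^{\frac{5}{6}} e^{2 w} e^{w^{2}} e^{\frac{2 w^{3}}{3}} + 11280 w^{4} e^{\frac{5}{6}} e^{2 w} e^{w^{2}} e^{\frac{2 w^{3}}{3}} + 15360 w^{3} e^{\frac{5}{6}} e^{2 w} e^{w^{2}} e^{\frac{2 w^{3}}{3}} + 17770 w^{2} e^{\frac{5}{6}} e^{2 w} e^{w^{2}} e^{\frac{2 w^{3}}{3}} + 10810 w e^{\frac{5}{6}} e^{2 w} e^{w^{2}} e^{\frac{2 w^{3}}{3}} + 144 w + 5290 e^{\frac{5}{6}} e^{2 w} e^{w^{2}} e^{\frac{2 w^{3}}{3}} + 72}{144 w^{4} + 288 w^{3} + 696 w^{2} + 552 w + 529}
d/dw[G] - f(w) = \frac{- 25920 w^{10} e^{\frac{3 w}{2}} e^{\frac{2 w^{3}}{3}} + 25920 w^{10} e^{\frac{5}{6}} e^{2 w} e^{w^{2}} e^{\frac{2 w^{3}}{3}} - 51840 w^{9} e^{\frac{3 w}{2}} e^{\frac{2 w^{3}}{3}} + 77760 w^{9} e^{\frac{5}{6}} e^{2 w} e^{w^{2}} e^{\frac{2 w^{3}}{3}} - 231120 w^{8} e^{\frac{3 w}{2}} e^{\frac{2 w^{3}}{3}} + 289440 w^{8} e^{\frac{5}{6}} e^{2 w} e^{w^{2}} e^{\frac{2 w^{3}}{3}} - 311040 w^{7} e^{\frac{3 w}{2}} e^{\frac{2 w^{3}}{3}} + 535680 w^{7} e^{\frac{5}{6}} e^{2 w} e^{w^{2}} e^{\frac{2 w^{3}}{3}} - 743580 w^{6} e^{\frac{3 w}{2}} e^{\frac{2 w^{3}}{3}} + 1068660 w^{6} e^{\frac{5}{6}} e^{2 w} e^{w^{2}} e^{\frac{2 w^{3}}{3}} - 679320 w^{5} e^{\frac{3 w}{2}} e^{\frac{2 w^{3}}{3}} + 1332180 w^{5} e^{\frac{5}{6}} e^{2 w} e^{w^{2}} e^{\frac{2 w^{3}}{3}} - 1104015 w^{4} e^{\frac{3 w}{2}} e^{\frac{2 w^{3}}{3}} + 1725420 w^{4} e^{\frac{5}{6}} e^{2 w} e^{w^{2}} e^{\frac{2 w^{3}}{3}} - 3888 w^{4} - 632400 w^{3} e^{\frac{3 w}{2}} e^{\frac{2 w^{3}}{3}} + 1416600 w^{3} e^{\frac{5}{6}} e^{2 w} e^{w^{2}} e^{\frac{2 w^{3}}{3}} - 3888 w^{3} - 763550 w^{2} e^{\frac{3 w}{2}} e^{\frac{2 w^{3}}{3}} + 1205900 w^{2} e^{\frac{5}{6}} e^{2 w} e^{w^{2}} e^{\frac{2 w^{3}}{3}} - 5616 w^{2} - 207000 w e^{\frac{3 w}{2}} e^{\frac{2 w^{3}}{3}} + 540500 w e^{\frac{5}{6}} e^{2 w} e^{w^{2}} e^{\frac{2 w^{3}}{3}} - 2322 w - 198375 e^{\frac{3 w}{2}} e^{\frac{2 w^{3}}{3}} + 264500 e^{\frac{5}{6}} e^{2 w} e^{w^{2}} e^{\frac{2 w^{3}}{3}} + 3600}{2592 w^{8} + 5184 w^{7} + 21168 w^{6} + 27216 w^{5} + 58482 w^{4} + 47520 w^{3} + 66540 w^{2} + 27600 w + 26450} != 0.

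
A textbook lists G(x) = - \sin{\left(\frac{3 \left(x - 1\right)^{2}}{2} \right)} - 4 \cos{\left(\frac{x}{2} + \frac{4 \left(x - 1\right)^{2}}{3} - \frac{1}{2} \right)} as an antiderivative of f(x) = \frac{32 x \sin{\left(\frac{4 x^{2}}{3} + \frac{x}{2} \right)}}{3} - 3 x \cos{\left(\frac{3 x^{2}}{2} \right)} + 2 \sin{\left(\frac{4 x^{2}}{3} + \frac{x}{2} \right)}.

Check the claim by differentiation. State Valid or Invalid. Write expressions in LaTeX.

d/dx[G] = \frac{32 x \sin{\left(\frac{4 x^{2}}{3} - \frac{13 x}{6} + \frac{5}{6} \right)}}{3} - 3 x \cos{\left(\frac{3 x^{2}}{2} - 3 x + \frac{3}{2} \right)} - \frac{26 \sin{\left(\frac{4 x^{2}}{3} - \frac{13 x}{6} + \frac{5}{6} \right)}}{3} + 3 \cos{\left(\frac{3 x^{2}}{2} - 3 x + \frac{3}{2} \right)}
d/dx[G] - f(x) = - \frac{32 x \sin{\left(\frac{4 x^{2}}{3} + \frac{x}{2} \right)}}{3} + \frac{32 x \sin{\left(\frac{4 x^{2}}{3} - \frac{13 x}{6} + \frac{5}{6} \right)}}{3} + 3 x \cos{\left(\frac{3 x^{2}}{2} \right)} - 3 x \cos{\left(\frac{3 x^{2}}{2} - 3 x + \frac{3}{2} \right)} - 2 \sin{\left(\frac{4 x^{2}}{3} + \frac{x}{2} \right)} - \frac{26 \sin{\left(\frac{4 x^{2}}{3} - \frac{13 x}{6} + \frac{5}{6} \right)}}{3} + 3 \cos{\left(\frac{3 x^{2}}{2} - 3 x + \frac{3}{2} \right)} != 0.

Invalid: d/dx[G] - f = - \frac{32 x \sin{\left(\frac{4 x^{2}}{3} + \frac{x}{2} \right)}}{3} + \frac{32 x \sin{\left(\frac{4 x^{2}}{3} - \frac{13 x}{6} + \frac{5}{6} \right)}}{3} + 3 x \cos{\left(\frac{3 x^{2}}{2} \right)} - 3 x \cos{\left(\frac{3 x^{2}}{2} - 3 x + \frac{3}{2} \right)} - 2 \sin{\left(\frac{4 x^{2}}{3} + \frac{x}{2} \right)} - \frac{26 \sin{\left(\frac{4 x^{2}}{3} - \frac{13 x}{6} + \frac{5}{6} \right)}}{3} + 3 \cos{\left(\frac{3 x^{2}}{2} - 3 x + \frac{3}{2} \right)}, which is not 0.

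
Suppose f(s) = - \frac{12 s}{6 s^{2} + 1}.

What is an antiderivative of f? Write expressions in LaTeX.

An antiderivative is F(s) = - \log{\left(4 s^{2} + \frac{2}{3} \right)}.

f matches the chain-rule pattern g'(h)*h' with inner function h(s) = 4 s^{2} + \frac{2}{3}; substituting u = h(s) collapses the integral.
Check: d/ds[- \log{\left(4 s^{2} + \frac{2}{3} \right)}] = - \frac{12 s}{6 s^{2} + 1} = f(s).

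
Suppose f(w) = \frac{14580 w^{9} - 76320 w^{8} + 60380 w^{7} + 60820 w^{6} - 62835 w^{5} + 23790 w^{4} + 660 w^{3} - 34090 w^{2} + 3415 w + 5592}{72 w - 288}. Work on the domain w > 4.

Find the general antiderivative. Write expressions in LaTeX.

F(w) = \frac{5 \left(3 w^{2} - \frac{4 w}{3} - \frac{5}{2}\right)^{2} \left(2 w^{5} - w^{4} - 2 w - \frac{1}{2}\right)}{4} - \frac{3 \log{\left(w - 4 \right)}}{2} + C

Whatever form F(w) takes, F'(w) = f(w) is non-negotiable.
Check: d/dw[\frac{5 \left(3 w^{2} - \frac{4 w}{3} - \frac{5}{2}\right)^{2} \left(2 w^{5} - w^{4} - 2 w - \frac{1}{2}\right)}{4} - \frac{3 \log{\left(w - 4 \right)}}{2}] = \frac{14580 w^{9} - 76320 w^{8} + 60380 w^{7} + 60820 w^{6} - 62835 w^{5} + 23790 w^{4} + 660 w^{3} - 34090 w^{2} + 3415 w + 5592}{72 w - 288} = f(w).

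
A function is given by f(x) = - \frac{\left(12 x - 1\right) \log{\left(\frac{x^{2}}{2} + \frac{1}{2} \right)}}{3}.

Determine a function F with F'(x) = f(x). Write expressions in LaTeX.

An antiderivative is F(x) = 2 x^{2} - \frac{2 x}{3} + \left(- 2 x^{2} + \frac{x}{3}\right) \log{\left(\frac{x^{2}}{2} + \frac{1}{2} \right)} - 2 \log{\left(x^{2} + 1 \right)} + \frac{2 \operatorname{atan}{\left(x \right)}}{3}.

A first test for any F(x): its x-derivative must equal f(x) identically.
Check: d/dx[2 x^{2} - \frac{2 x}{3} + \left(- 2 x^{2} + \frac{x}{3}\right) \log{\left(\frac{x^{2}}{2} + \frac{1}{2} \right)} - 2 \log{\left(x^{2} + 1 \right)} + \frac{2 \operatorname{atan}{\left(x \right)}}{3}] = - 4 x \log{\left(x^{2} + 1 \right)} + 4 x \log{\left(2 \right)} + \frac{\log{\left(x^{2} + 1 \right)}}{3} - \frac{\log{\left(2 \right)}}{3}, which equals f(x).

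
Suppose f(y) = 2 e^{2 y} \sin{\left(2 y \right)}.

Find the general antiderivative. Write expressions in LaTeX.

Whatever form F(y) takes, F'(y) = f(y) is non-negotiable.
Check: d/dy[\frac{e^{2 y} \sin{\left(2 y \right)}}{2} - \frac{e^{2 y} \cos{\left(2 y \right)}}{2}] = 2 e^{2 y} \sin{\left(2 y \right)} = f(y).

F(y) = \frac{e^{2 y} \sin{\left(2 y \right)}}{2} - \frac{e^{2 y} \cos{\left(2 y \right)}}{2} + C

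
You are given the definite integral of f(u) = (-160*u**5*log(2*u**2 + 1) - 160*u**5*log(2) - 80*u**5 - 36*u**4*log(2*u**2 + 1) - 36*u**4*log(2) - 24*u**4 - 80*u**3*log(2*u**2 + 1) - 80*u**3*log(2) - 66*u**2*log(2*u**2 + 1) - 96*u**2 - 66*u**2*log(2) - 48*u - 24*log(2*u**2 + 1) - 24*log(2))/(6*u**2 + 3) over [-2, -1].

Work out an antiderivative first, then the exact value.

Antiderivative: F(u) = -20*u**4*log(4*u**2 + 2)/3 - 2*u**3*log(4*u**2 + 2) - 8*u*log(4*u**2 + 2) - 4*log(4*u**2 + 2); value = -2*log(6)/3 + 236*log(18)/3

Recognize the product-rule pattern: f = v'r + vr' with v = -20*u**4/3 - 2*u**3 - 8*u - 4, r = log(4*u**2 + 2), so integration by parts undoes it.
F(u) = -20*u**4*log(4*u**2 + 2)/3 - 2*u**3*log(4*u**2 + 2) - 8*u*log(4*u**2 + 2) - 4*log(4*u**2 + 2) is an antiderivative of f.
Check: d/du[-20*u**4*log(4*u**2 + 2)/3 - 2*u**3*log(4*u**2 + 2) - 8*u*log(4*u**2 + 2) - 4*log(4*u**2 + 2)] = (-160*u**5*log(2*u**2 + 1) - 160*u**5*log(2) - 80*u**5 - 36*u**4*log(2*u**2 + 1) - 36*u**4*log(2) - 24*u**4 - 80*u**3*log(2*u**2 + 1) - 80*u**3*log(2) - 66*u**2*log(2*u**2 + 1) - 96*u**2 - 66*u**2*log(2) - 48*u - 24*log(2*u**2 + 1) - 24*log(2))/(6*u**2 + 3) = f(u).
F(-1) = -2*log(6)/3; F(-2) = -236*log(18)/3.
Integral = F(-1) - F(-2) = -2*log(6)/3 + 236*log(18)/3.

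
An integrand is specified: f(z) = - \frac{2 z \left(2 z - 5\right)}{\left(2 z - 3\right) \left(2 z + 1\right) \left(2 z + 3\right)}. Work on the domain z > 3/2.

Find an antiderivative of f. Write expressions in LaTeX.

The denominator factors as \left(2 z - 3\right) \left(2 z + 1\right) \left(2 z + 3\right); partial fractions split f into directly integrable pieces: - \frac{2}{2 z + 3} + \frac{3}{4 \left(2 z + 1\right)} + \frac{1}{4 \left(2 z - 3\right)}.
Check: d/dz[\frac{\log{\left(z - \frac{3}{2} \right)}}{8} + \frac{3 \log{\left(z + \frac{1}{2} \right)}}{8} - \log{\left(z + \frac{3}{2} \right)}] = \frac{- 4 z^{2} + 10 z}{8 z^{3} + 4 z^{2} - 18 z - 9}, which equals f(z).

An antiderivative is F(z) = \frac{\log{\left(z - \frac{3}{2} \right)}}{8} + \frac{3 \log{\left(z + \frac{1}{2} \right)}}{8} - \log{\left(z + \frac{3}{2} \right)}.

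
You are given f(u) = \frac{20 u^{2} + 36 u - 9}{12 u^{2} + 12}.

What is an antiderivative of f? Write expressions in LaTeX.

An antiderivative is F(u) = \frac{20 u + 18 \log{\left(u^{2} + 1 \right)} - 29 \operatorname{atan}{\left(u \right)}}{12}.

A first test for any F(u): its u-derivative must equal f(u) identically.
Check: d/du[\frac{20 u + 18 \log{\left(u^{2} + 1 \right)} - 29 \operatorname{atan}{\left(u \right)}}{12}] = \frac{20 u^{2} + 36 u - 9}{12 u^{2} + 12} = f(u).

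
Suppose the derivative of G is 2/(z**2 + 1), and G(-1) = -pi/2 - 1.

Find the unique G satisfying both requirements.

For G(z) to be correct, d/dz[G] must agree with the stated G'(z) identically.
A general antiderivative is 2*atan(z) + C.
The condition gives C = -pi/2 - 1 - (-pi/2) = -1.
So G(z) = 2*atan(z) - 1.
Check: d/dz[2*atan(z) - 1] = 2/(z**2 + 1) = G'(z).

G(z) = 2*atan(z) - 1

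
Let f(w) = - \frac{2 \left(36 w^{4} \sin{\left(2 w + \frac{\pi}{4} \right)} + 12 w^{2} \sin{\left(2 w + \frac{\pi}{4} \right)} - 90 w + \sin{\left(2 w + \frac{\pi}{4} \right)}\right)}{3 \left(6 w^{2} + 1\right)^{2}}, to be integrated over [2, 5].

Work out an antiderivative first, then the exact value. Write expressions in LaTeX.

Antiderivative: F(w) = \frac{\left(6 w^{2} + 1\right) \cos{\left(2 w + \frac{\pi}{4} \right)} - 15}{3 \left(6 w^{2} + 1\right)}; value = \frac{\cos{\left(\frac{\pi}{4} + 10 \right)}}{3} - \frac{\cos{\left(\frac{\pi}{4} + 4 \right)}}{3} + \frac{126}{755}

Since d/dw undoes antidifferentiation here, F'(w) = f(w) is required of F(w).
F(w) = \frac{\left(6 w^{2} + 1\right) \cos{\left(2 w + \frac{\pi}{4} \right)} - 15}{3 \left(6 w^{2} + 1\right)} is an antiderivative of f.
Check: d/dw[\frac{\left(6 w^{2} + 1\right) \cos{\left(2 w + \frac{\pi}{4} \right)} - 15}{3 \left(6 w^{2} + 1\right)}] = \frac{- 72 w^{4} \sin{\left(2 w + \frac{\pi}{4} \right)} - 24 w^{2} \sin{\left(2 w + \frac{\pi}{4} \right)} + 180 w - 2 \sin{\left(2 w + \frac{\pi}{4} \right)}}{108 w^{4} + 36 w^{2} + 3}, which equals f(w).
F(5) = \frac{\cos{\left(\frac{\pi}{4} + 10 \right)}}{3} - \frac{5}{151}; F(2) = - \frac{1}{5} + \frac{\cos{\left(\frac{\pi}{4} + 4 \right)}}{3}.
Integral = F(5) - F(2) = \frac{\cos{\left(\frac{\pi}{4} + 10 \right)}}{3} - \frac{\cos{\left(\frac{\pi}{4} + 4 \right)}}{3} + \frac{126}{755}.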